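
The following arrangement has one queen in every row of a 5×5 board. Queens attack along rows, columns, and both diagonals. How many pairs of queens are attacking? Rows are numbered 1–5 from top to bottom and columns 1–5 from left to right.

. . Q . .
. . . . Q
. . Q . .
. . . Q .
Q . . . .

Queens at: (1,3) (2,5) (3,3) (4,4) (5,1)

Same column: (1,3)–(3,3) (column 3).
Same diagonal: (3,3)–(4,4) (|3−4| = |3−4| = 1); (3,3)–(5,1) (|3−5| = |3−1| = 2).
Total attacking pairs: 3.

3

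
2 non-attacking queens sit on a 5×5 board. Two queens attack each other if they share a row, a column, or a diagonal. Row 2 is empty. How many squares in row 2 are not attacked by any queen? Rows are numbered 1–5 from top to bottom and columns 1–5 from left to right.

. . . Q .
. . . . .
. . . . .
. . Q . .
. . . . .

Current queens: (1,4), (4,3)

1

(1,4) attacks row 2 at column 4 and diagonals 3, 5.
(4,3) attacks row 2 at column 3 and diagonals 1, 5.
Attacked columns: {1, 3, 4, 5}. Safe: {2}.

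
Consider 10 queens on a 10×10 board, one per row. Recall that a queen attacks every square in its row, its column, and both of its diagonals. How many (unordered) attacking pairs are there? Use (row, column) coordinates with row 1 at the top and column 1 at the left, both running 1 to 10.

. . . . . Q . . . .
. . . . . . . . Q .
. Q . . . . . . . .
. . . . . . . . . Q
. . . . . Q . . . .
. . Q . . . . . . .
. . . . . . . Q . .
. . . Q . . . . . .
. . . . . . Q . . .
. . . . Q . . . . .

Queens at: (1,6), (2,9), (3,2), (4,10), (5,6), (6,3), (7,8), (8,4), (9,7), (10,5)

Same column: (1,6)–(5,6) (column 6).
Same diagonal: (2,9)–(5,6) (|2−5| = |9−6| = 3); (5,6)–(7,8) (|5−7| = |6−8| = 2); (7,8)–(10,5) (|7−10| = |8−5| = 3).
Total attacking pairs: 4.

4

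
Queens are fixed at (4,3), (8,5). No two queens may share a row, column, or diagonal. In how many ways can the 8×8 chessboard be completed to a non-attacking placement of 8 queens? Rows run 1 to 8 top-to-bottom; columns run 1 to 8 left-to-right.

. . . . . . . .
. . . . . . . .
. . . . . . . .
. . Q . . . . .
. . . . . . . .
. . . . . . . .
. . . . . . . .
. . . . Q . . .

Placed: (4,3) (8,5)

6

Branch on row 1: col 1 → 1; col 2 → 1; col 4 → 2; col 7 → 1; col 8 → 1.
Sum: 1 + 1 + 2 + 1 + 1 = 6.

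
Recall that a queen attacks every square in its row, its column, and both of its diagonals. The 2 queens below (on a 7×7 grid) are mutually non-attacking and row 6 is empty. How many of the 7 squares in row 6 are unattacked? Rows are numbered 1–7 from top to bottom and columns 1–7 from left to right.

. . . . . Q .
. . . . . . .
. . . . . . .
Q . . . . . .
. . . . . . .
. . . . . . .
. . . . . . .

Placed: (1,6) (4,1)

4

(1,6) attacks row 6 at column 6 and diagonals 1.
(4,1) attacks row 6 at column 1 and diagonals 3.
Attacked columns: {1, 3, 6}. Safe: {2, 4, 5, 7}.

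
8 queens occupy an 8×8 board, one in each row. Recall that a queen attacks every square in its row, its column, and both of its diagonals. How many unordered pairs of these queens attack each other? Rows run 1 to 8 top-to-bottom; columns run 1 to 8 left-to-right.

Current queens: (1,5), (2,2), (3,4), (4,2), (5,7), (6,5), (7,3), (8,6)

4

Same column: (1,5)–(6,5) (column 5); (2,2)–(4,2) (column 2).
Same diagonal: (1,5)–(4,2) (|1−4| = |5−2| = 3); (4,2)–(8,6) (|4−8| = |2−6| = 4).
Total attacking pairs: 4.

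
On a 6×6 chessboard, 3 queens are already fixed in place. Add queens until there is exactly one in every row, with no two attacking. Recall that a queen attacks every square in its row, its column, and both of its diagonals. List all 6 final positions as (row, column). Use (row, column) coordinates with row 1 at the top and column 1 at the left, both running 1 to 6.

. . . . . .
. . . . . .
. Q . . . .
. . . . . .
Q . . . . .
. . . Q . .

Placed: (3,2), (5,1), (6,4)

(1,3) (2,6) (3,2) (4,5) (5,1) (6,4)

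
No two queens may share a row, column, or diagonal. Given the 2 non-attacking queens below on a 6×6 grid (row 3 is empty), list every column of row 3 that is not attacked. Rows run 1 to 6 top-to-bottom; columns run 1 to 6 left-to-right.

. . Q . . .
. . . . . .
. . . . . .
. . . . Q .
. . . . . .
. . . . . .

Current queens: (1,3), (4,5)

columns 2

(1,3) attacks row 3 at column 3 and diagonals 1, 5.
(4,5) attacks row 3 at column 5 and diagonals 4, 6.
Attacked columns: {1, 3, 4, 5, 6}. Safe: {2}.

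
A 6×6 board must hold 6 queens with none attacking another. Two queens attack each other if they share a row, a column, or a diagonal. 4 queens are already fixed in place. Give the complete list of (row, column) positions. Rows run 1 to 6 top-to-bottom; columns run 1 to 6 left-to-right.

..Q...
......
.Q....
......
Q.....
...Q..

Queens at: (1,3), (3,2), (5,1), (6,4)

Row 2: attacked by (1,3)→{2,3,4}; (3,2)→{1,2,3}; (5,1)→{1,4}; (6,4)→{4}. Safe: 5, 6. Place at column 6.
Row 4: attacked by (1,3)→{3,6}; (2,6)→{4,6}; (3,2)→{1,2,3}; (5,1)→{1,2}; (6,4)→{2,4,6}. Safe: 5. Place at column 5.
Columns [3, 6, 2, 5, 1, 4], r−c [-2, -4, 1, -1, 4, 2], r+c [4, 8, 5, 9, 6, 10] are all distinct, so no two queens attack.

(1,3) (2,6) (3,2) (4,5) (5,1) (6,4)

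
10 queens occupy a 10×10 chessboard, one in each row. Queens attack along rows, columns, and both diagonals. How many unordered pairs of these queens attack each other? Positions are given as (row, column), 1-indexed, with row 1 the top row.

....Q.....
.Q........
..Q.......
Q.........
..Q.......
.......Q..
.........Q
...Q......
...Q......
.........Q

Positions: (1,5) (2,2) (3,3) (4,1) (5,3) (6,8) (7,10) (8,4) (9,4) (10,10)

7

Same column: (3,3)–(5,3) (column 3); (7,10)–(10,10) (column 10); (8,4)–(9,4) (column 4).
Same diagonal: (1,5)–(3,3) (|1−3| = |5−3| = 2); (2,2)–(3,3) (|2−3| = |2−3| = 1); (2,2)–(10,10) (|2−10| = |2−10| = 8); (3,3)–(10,10) (|3−10| = |3−10| = 7).
Total attacking pairs: 7.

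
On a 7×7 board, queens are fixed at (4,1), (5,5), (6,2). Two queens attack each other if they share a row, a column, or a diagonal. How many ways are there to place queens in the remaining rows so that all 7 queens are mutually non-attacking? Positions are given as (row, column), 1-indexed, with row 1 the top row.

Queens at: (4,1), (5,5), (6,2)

Branch on row 1: col 3 → 1; col 6 → 0.
Sum: 1 + 0 = 1.

1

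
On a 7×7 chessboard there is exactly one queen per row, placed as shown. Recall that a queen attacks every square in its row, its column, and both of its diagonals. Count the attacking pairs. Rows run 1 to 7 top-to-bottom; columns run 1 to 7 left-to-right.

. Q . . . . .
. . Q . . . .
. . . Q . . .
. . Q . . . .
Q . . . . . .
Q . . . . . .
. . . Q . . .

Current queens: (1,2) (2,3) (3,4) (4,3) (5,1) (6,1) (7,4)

9

Same column: (2,3)–(4,3) (column 3); (3,4)–(7,4) (column 4); (5,1)–(6,1) (column 1).
Same diagonal: (1,2)–(2,3) (|1−2| = |2−3| = 1); (1,2)–(3,4) (|1−3| = |2−4| = 2); (2,3)–(3,4) (|2−3| = |3−4| = 1); (3,4)–(4,3) (|3−4| = |4−3| = 1); (3,4)–(6,1) (|3−6| = |4−1| = 3); (4,3)–(6,1) (|4−6| = |3−1| = 2).
Total attacking pairs: 9.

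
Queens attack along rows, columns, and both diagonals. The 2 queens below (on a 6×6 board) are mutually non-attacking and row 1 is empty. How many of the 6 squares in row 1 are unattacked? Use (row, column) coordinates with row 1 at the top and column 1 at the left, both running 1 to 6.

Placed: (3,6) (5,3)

(3,6) attacks row 1 at column 6 and diagonals 4.
(5,3) attacks row 1 at column 3.
Attacked columns: {3, 4, 6}. Safe: {1, 2, 5}.

3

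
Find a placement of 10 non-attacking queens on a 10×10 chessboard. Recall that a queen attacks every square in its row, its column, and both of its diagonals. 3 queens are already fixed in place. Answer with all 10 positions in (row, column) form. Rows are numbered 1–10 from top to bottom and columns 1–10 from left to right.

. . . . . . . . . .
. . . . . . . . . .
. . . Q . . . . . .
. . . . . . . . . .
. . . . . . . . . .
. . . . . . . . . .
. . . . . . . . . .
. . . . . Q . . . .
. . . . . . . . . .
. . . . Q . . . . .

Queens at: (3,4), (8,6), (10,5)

(1,8) (2,1) (3,4) (4,9) (5,7) (6,10) (7,3) (8,6) (9,2) (10,5)

Row 1: attacked by (3,4)→{2,4,6}; (8,6)→{6}; (10,5)→{5}. Safe: 1, 3, 7, 8, 9, 10. Place at column 8.
Row 2: attacked by (1,8)→{7,8,9}; (3,4)→{3,4,5}; (8,6)→{6}; (10,5)→{5}. Safe: 1, 2, 10. Place at column 1.
Row 4: attacked by (1,8)→{5,8}; (2,1)→{1,3}; (3,4)→{3,4,5}; (8,6)→{2,6,10}; (10,5)→{5}. Safe: 7, 9. Place at column 9.
Row 5: attacked by (1,8)→{4,8}; (2,1)→{1,4}; (3,4)→{2,4,6}; (4,9)→{8,9,10}; (8,6)→{3,6,9}; (10,5)→{5,10}. Safe: 7. Place at column 7.
Row 6: attacked by (1,8)→{3,8}; (2,1)→{1,5}; (3,4)→{1,4,7}; (4,9)→{7,9}; (5,7)→{6,7,8}; (8,6)→{4,6,8}; (10,5)→{1,5,9}. Safe: 2, 10. Place at column 10.
Row 7: attacked by (1,8)→{2,8}; (2,1)→{1,6}; (3,4)→{4,8}; (4,9)→{6,9}; (5,7)→{5,7,9}; (6,10)→{9,10}; (8,6)→{5,6,7}; (10,5)→{2,5,8}. Safe: 3. Place at column 3.
Row 9: attacked by (1,8)→{8}; (2,1)→{1,8}; (3,4)→{4,10}; (4,9)→{4,9}; (5,7)→{3,7}; (6,10)→{7,10}; (7,3)→{1,3,5}; (8,6)→{5,6,7}; (10,5)→{4,5,6}. Safe: 2. Place at column 2.
Columns [8, 1, 4, 9, 7, 10, 3, 6, 2, 5], r−c [-7, 1, -1, -5, -2, -4, 4, 2, 7, 5], r+c [9, 3, 7, 13, 12, 16, 10, 14, 11, 15] are all distinct, so no two queens attack.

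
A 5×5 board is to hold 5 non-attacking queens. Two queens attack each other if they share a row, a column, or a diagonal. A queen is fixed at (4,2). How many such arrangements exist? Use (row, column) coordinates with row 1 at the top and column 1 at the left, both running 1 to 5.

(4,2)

2

Branch on row 1: col 1 → 1; col 3 → 1; col 4 → 0.
Sum: 1 + 1 + 0 = 2.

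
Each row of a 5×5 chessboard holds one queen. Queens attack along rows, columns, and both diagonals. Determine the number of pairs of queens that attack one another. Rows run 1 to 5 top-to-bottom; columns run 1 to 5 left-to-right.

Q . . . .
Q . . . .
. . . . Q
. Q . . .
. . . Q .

2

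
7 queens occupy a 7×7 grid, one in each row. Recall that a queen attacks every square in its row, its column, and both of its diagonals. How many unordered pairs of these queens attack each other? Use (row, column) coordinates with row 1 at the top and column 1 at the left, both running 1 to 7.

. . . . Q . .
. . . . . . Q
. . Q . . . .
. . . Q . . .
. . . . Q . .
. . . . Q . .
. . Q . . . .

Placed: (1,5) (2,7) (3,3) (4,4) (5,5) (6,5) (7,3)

Same column: (1,5)–(5,5) (column 5); (1,5)–(6,5) (column 5); (3,3)–(7,3) (column 3); (5,5)–(6,5) (column 5).
Same diagonal: (1,5)–(3,3) (|1−3| = |5−3| = 2); (3,3)–(4,4) (|3−4| = |3−4| = 1); (3,3)–(5,5) (|3−5| = |3−5| = 2); (4,4)–(5,5) (|4−5| = |4−5| = 1); (5,5)–(7,3) (|5−7| = |5−3| = 2).
Total attacking pairs: 9.

9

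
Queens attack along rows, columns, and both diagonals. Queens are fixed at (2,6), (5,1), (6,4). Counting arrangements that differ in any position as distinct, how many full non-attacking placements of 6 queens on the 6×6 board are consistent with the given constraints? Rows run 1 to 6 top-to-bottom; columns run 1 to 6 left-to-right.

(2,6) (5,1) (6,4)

Branch on row 1: col 2 → 0; col 3 → 1.
Sum: 0 + 1 = 1.

1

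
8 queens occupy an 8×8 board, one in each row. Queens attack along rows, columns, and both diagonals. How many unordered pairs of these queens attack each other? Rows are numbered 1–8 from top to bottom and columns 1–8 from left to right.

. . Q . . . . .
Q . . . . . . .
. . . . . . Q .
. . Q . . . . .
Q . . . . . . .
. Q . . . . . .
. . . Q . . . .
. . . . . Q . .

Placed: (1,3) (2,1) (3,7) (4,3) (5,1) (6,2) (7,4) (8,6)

4

Same column: (1,3)–(4,3) (column 3); (2,1)–(5,1) (column 1).
Same diagonal: (2,1)–(4,3) (|2−4| = |1−3| = 2); (5,1)–(6,2) (|5−6| = |1−2| = 1).
Total attacking pairs: 4.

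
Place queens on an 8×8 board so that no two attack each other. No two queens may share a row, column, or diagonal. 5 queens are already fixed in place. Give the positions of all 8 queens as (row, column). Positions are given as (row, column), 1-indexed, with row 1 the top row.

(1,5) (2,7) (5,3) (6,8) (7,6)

(1,5) (2,7) (3,4) (4,1) (5,3) (6,8) (7,6) (8,2)

Row 3: attacked by (1,5)→{3,5,7}; (2,7)→{6,7,8}; (5,3)→{1,3,5}; (6,8)→{5,8}; (7,6)→{2,6}. Safe: 4. Place at column 4.
Row 4: attacked by (1,5)→{2,5,8}; (2,7)→{5,7}; (3,4)→{3,4,5}; (5,3)→{2,3,4}; (6,8)→{6,8}; (7,6)→{3,6}. Safe: 1. Place at column 1.
Row 8: attacked by (1,5)→{5}; (2,7)→{1,7}; (3,4)→{4}; (4,1)→{1,5}; (5,3)→{3,6}; (6,8)→{6,8}; (7,6)→{5,6,7}. Safe: 2. Place at column 2.
Columns [5, 7, 4, 1, 3, 8, 6, 2], r−c [-4, -5, -1, 3, 2, -2, 1, 6], r+c [6, 9, 7, 5, 8, 14, 13, 10] are all distinct, so no two queens attack.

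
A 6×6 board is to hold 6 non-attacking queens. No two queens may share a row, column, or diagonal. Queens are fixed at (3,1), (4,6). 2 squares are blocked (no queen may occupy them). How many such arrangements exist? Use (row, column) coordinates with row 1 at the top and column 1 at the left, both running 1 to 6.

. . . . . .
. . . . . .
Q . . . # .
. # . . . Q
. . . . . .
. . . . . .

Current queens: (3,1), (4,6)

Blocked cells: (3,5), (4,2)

Branch on row 1: col 2 → 0; col 4 → 0; col 5 → 1.
Sum: 0 + 0 + 1 = 1.

1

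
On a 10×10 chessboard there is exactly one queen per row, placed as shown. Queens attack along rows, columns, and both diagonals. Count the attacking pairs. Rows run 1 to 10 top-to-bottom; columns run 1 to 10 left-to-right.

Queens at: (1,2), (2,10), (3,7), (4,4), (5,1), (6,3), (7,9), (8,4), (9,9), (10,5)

5

Same column: (4,4)–(8,4) (column 4); (7,9)–(9,9) (column 9).
Same diagonal: (2,10)–(8,4) (|2−8| = |10−4| = 6); (4,4)–(9,9) (|4−9| = |4−9| = 5); (5,1)–(8,4) (|5−8| = |1−4| = 3).
Total attacking pairs: 5.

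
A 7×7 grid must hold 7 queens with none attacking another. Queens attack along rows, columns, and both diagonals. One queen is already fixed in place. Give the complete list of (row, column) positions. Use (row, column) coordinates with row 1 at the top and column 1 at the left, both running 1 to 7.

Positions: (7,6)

Row 1: attacked by (7,6)→{6}. Safe: 1, 2, 3, 4, 5, 7. Place at column 4.
Row 2: attacked by (1,4)→{3,4,5}; (7,6)→{1,6}. Safe: 2, 7. Place at column 2.
Row 3: attacked by (1,4)→{2,4,6}; (2,2)→{1,2,3}; (7,6)→{2,6}. Safe: 5, 7. Place at column 7.
Row 4: attacked by (1,4)→{1,4,7}; (2,2)→{2,4}; (3,7)→{6,7}; (7,6)→{3,6}. Safe: 5. Place at column 5.
Row 5: attacked by (1,4)→{4}; (2,2)→{2,5}; (3,7)→{5,7}; (4,5)→{4,5,6}; (7,6)→{4,6}. Safe: 1, 3. Place at column 3.
Row 6: attacked by (1,4)→{4}; (2,2)→{2,6}; (3,7)→{4,7}; (4,5)→{3,5,7}; (5,3)→{2,3,4}; (7,6)→{5,6,7}. Safe: 1. Place at column 1.
Columns [4, 2, 7, 5, 3, 1, 6], r−c [-3, 0, -4, -1, 2, 5, 1], r+c [5, 4, 10, 9, 8, 7, 13] are all distinct, so no two queens attack.

(1,4) (2,2) (3,7) (4,5) (5,3) (6,1) (7,6)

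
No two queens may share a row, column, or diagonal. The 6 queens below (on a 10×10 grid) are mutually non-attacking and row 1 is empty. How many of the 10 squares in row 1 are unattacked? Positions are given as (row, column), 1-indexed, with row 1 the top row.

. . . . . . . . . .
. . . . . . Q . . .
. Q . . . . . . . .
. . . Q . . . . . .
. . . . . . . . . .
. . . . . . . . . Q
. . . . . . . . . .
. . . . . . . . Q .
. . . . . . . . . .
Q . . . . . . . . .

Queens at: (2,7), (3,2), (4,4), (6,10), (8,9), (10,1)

1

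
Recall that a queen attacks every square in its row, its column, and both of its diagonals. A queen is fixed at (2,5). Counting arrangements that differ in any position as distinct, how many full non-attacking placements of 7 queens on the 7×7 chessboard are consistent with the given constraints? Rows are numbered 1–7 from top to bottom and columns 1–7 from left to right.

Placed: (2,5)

Branch on row 1: col 1 → 1; col 2 → 3; col 3 → 1; col 7 → 1.
Sum: 1 + 3 + 1 + 1 = 6.

6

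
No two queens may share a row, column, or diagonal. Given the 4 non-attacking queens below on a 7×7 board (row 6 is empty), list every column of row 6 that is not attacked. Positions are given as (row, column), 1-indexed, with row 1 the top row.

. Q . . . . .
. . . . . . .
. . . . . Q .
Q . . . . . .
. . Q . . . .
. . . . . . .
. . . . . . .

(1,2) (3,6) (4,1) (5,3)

(1,2) attacks row 6 at column 2 and diagonals 7.
(3,6) attacks row 6 at column 6 and diagonals 3.
(4,1) attacks row 6 at column 1 and diagonals 3.
(5,3) attacks row 6 at column 3 and diagonals 2, 4.
Attacked columns: {1, 2, 3, 4, 6, 7}. Safe: {5}.

columns 5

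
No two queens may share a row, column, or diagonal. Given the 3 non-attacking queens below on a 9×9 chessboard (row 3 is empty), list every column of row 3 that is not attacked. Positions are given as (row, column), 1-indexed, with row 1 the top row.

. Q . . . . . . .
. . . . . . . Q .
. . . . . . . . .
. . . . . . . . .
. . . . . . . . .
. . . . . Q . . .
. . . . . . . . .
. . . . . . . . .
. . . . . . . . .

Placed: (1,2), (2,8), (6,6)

(1,2) attacks row 3 at column 2 and diagonals 4.
(2,8) attacks row 3 at column 8 and diagonals 7, 9.
(6,6) attacks row 3 at column 6 and diagonals 3, 9.
Attacked columns: {2, 3, 4, 6, 7, 8, 9}. Safe: {1, 5}.

columns 1, 5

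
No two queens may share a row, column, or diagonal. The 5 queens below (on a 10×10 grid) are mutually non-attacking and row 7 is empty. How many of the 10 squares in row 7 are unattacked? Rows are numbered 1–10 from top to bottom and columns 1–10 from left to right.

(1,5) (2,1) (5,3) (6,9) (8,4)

(1,5) attacks row 7 at column 5.
(2,1) attacks row 7 at column 1 and diagonals 6.
(5,3) attacks row 7 at column 3 and diagonals 1, 5.
(6,9) attacks row 7 at column 9 and diagonals 8, 10.
(8,4) attacks row 7 at column 4 and diagonals 3, 5.
Attacked columns: {1, 3, 4, 5, 6, 8, 9, 10}. Safe: {2, 7}.

2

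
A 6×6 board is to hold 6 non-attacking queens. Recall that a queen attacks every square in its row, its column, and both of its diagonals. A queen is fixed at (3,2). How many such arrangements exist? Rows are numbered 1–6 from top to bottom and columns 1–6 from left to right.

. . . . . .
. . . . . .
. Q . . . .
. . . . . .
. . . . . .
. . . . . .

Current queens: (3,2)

1

Branch on row 1: col 1 → 0; col 3 → 1; col 5 → 0; col 6 → 0.
Sum: 0 + 1 + 0 + 0 = 1.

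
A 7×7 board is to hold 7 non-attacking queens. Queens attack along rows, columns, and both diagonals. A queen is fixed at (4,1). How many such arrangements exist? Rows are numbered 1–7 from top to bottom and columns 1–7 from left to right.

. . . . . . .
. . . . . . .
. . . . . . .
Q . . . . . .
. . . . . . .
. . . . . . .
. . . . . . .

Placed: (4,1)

Branch on row 1: col 2 → 2; col 3 → 1; col 5 → 0; col 6 → 2; col 7 → 1.
Sum: 2 + 1 + 0 + 2 + 1 = 6.

6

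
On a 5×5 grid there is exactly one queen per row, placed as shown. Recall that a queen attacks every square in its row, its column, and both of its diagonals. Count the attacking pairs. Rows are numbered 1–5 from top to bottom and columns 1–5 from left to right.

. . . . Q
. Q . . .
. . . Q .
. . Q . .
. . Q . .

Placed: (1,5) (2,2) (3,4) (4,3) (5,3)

Same column: (4,3)–(5,3) (column 3).
Same diagonal: (3,4)–(4,3) (|3−4| = |4−3| = 1).
Total attacking pairs: 2.

2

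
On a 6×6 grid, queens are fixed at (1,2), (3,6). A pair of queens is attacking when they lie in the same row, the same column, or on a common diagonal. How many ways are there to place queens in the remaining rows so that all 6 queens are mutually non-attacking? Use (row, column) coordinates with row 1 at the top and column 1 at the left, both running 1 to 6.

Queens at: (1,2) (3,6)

1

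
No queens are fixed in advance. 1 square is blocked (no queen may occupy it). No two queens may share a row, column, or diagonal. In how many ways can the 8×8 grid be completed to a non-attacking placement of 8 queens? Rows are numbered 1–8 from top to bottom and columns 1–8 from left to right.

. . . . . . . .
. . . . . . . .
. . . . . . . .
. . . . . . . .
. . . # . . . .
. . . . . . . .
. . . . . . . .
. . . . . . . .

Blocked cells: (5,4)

84

Branch on row 1: col 1 → 4; col 2 → 7; col 3 → 13; col 4 → 18; col 5 → 17; col 6 → 13; col 7 → 8; col 8 → 4.
Sum: 4 + 7 + 13 + 18 + 17 + 13 + 8 + 4 = 84.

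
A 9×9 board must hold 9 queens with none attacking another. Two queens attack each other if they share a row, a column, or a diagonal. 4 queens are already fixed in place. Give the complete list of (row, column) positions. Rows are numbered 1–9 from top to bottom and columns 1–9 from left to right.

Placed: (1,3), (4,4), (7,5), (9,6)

Row 2: attacked by (1,3)→{2,3,4}; (4,4)→{2,4,6}; (7,5)→{5}; (9,6)→{6}. Safe: 1, 7, 8, 9. Place at column 7.
Row 3: attacked by (1,3)→{1,3,5}; (2,7)→{6,7,8}; (4,4)→{3,4,5}; (7,5)→{1,5,9}; (9,6)→{6}. Safe: 2. Place at column 2.
Row 5: attacked by (1,3)→{3,7}; (2,7)→{4,7}; (3,2)→{2,4}; (4,4)→{3,4,5}; (7,5)→{3,5,7}; (9,6)→{2,6}. Safe: 1, 8, 9. Place at column 8.
Row 6: attacked by (1,3)→{3,8}; (2,7)→{3,7}; (3,2)→{2,5}; (4,4)→{2,4,6}; (5,8)→{7,8,9}; (7,5)→{4,5,6}; (9,6)→{3,6,9}. Safe: 1. Place at column 1.
Row 8: attacked by (1,3)→{3}; (2,7)→{1,7}; (3,2)→{2,7}; (4,4)→{4,8}; (5,8)→{5,8}; (6,1)→{1,3}; (7,5)→{4,5,6}; (9,6)→{5,6,7}. Safe: 9. Place at column 9.
Columns [3, 7, 2, 4, 8, 1, 5, 9, 6], r−c [-2, -5, 1, 0, -3, 5, 2, -1, 3], r+c [4, 9, 5, 8, 13, 7, 12, 17, 15] are all distinct, so no two queens attack.

(1,3) (2,7) (3,2) (4,4) (5,8) (6,1) (7,5) (8,9) (9,6)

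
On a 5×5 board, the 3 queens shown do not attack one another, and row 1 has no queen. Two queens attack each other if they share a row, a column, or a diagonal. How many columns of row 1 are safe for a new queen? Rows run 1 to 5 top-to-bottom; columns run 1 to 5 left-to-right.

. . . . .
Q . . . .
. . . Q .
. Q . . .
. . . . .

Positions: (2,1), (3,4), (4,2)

1

(2,1) attacks row 1 at column 1 and diagonals 2.
(3,4) attacks row 1 at column 4 and diagonals 2.
(4,2) attacks row 1 at column 2 and diagonals 5.
Attacked columns: {1, 2, 4, 5}. Safe: {3}.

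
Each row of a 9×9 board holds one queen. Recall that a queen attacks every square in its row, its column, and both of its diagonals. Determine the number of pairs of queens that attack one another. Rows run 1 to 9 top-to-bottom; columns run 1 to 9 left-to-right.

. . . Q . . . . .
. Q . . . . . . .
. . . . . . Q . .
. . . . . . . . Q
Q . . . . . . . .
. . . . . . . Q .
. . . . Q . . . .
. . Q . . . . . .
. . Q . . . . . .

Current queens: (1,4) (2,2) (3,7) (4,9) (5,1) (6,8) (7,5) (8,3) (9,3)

2

Same column: (8,3)–(9,3) (column 3).
Same diagonal: (7,5)–(9,3) (|7−9| = |5−3| = 2).
Total attacking pairs: 2.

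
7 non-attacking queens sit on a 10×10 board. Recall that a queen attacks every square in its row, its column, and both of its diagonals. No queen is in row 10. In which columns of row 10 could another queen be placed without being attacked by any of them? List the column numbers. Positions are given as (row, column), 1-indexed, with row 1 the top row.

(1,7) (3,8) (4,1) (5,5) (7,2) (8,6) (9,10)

(1,7) attacks row 10 at column 7.
(3,8) attacks row 10 at column 8 and diagonals 1.
(4,1) attacks row 10 at column 1 and diagonals 7.
(5,5) attacks row 10 at column 5 and diagonals 10.
(7,2) attacks row 10 at column 2 and diagonals 5.
(8,6) attacks row 10 at column 6 and diagonals 4, 8.
(9,10) attacks row 10 at column 10 and diagonals 9.
Attacked columns: {1, 2, 4, 5, 6, 7, 8, 9, 10}. Safe: {3}.

columns 3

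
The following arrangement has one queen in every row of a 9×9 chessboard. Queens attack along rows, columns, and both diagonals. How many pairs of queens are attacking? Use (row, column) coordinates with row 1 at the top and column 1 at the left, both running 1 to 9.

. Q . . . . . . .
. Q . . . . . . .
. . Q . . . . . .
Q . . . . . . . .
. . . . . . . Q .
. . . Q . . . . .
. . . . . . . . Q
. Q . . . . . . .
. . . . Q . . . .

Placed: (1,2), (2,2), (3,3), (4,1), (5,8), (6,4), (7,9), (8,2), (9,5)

Same column: (1,2)–(2,2) (column 2); (1,2)–(8,2) (column 2); (2,2)–(8,2) (column 2).
Same diagonal: (2,2)–(3,3) (|2−3| = |2−3| = 1); (6,4)–(8,2) (|6−8| = |4−2| = 2).
Total attacking pairs: 5.

5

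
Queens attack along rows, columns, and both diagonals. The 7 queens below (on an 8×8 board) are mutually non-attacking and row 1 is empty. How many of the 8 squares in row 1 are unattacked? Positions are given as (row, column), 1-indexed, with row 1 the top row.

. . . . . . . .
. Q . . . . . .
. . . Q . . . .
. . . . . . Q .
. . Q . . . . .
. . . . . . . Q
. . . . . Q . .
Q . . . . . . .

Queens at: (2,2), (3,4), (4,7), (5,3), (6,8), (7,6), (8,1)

(2,2) attacks row 1 at column 2 and diagonals 1, 3.
(3,4) attacks row 1 at column 4 and diagonals 2, 6.
(4,7) attacks row 1 at column 7 and diagonals 4.
(5,3) attacks row 1 at column 3 and diagonals 7.
(6,8) attacks row 1 at column 8 and diagonals 3.
(7,6) attacks row 1 at column 6.
(8,1) attacks row 1 at column 1 and diagonals 8.
Attacked columns: {1, 2, 3, 4, 6, 7, 8}. Safe: {5}.

1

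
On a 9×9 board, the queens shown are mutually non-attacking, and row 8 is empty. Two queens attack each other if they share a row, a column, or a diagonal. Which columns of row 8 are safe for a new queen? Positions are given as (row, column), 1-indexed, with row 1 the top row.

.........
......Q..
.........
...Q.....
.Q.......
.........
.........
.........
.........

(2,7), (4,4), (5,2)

(2,7) attacks row 8 at column 7 and diagonals 1.
(4,4) attacks row 8 at column 4 and diagonals 8.
(5,2) attacks row 8 at column 2 and diagonals 5.
Attacked columns: {1, 2, 4, 5, 7, 8}. Safe: {3, 6, 9}.

columns 3, 6, 9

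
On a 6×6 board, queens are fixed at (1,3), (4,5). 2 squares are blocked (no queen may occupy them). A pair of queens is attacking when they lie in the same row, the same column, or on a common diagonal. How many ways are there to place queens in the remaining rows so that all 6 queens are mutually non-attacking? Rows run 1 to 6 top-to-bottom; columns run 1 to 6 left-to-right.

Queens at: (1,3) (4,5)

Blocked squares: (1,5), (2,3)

Branch on row 2: col 1 → 0; col 6 → 1.
Sum: 0 + 1 = 1.

1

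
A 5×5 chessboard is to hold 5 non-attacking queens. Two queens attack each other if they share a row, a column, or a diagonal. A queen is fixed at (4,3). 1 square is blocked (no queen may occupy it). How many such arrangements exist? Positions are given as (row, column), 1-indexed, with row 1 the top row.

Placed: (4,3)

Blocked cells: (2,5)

2

Branch on row 1: col 1 → 0; col 2 → 1; col 4 → 1; col 5 → 0.
Sum: 0 + 1 + 1 + 0 = 2.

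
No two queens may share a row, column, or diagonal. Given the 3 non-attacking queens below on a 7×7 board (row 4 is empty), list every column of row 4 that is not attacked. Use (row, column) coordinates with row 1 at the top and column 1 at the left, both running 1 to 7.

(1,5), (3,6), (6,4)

columns 1, 3

(1,5) attacks row 4 at column 5 and diagonals 2.
(3,6) attacks row 4 at column 6 and diagonals 5, 7.
(6,4) attacks row 4 at column 4 and diagonals 2, 6.
Attacked columns: {2, 4, 5, 6, 7}. Safe: {1, 3}.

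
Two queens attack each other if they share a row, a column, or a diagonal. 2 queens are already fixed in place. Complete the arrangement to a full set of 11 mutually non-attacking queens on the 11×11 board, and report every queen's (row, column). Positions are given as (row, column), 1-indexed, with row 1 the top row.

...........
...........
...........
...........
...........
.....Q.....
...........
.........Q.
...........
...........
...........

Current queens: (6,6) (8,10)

Row 1: attacked by (6,6)→{1,6,11}; (8,10)→{3,10}. Safe: 2, 4, 5, 7, 8, 9. Place at column 7.
Row 2: attacked by (1,7)→{6,7,8}; (6,6)→{2,6,10}; (8,10)→{4,10}. Safe: 1, 3, 5, 9, 11. Place at column 9.
Row 3: attacked by (1,7)→{5,7,9}; (2,9)→{8,9,10}; (6,6)→{3,6,9}; (8,10)→{5,10}. Safe: 1, 2, 4, 11. Place at column 1.
Row 4: attacked by (1,7)→{4,7,10}; (2,9)→{7,9,11}; (3,1)→{1,2}; (6,6)→{4,6,8}; (8,10)→{6,10}. Safe: 3, 5. Place at column 3.
Row 5: attacked by (1,7)→{3,7,11}; (2,9)→{6,9}; (3,1)→{1,3}; (4,3)→{2,3,4}; (6,6)→{5,6,7}; (8,10)→{7,10}. Safe: 8. Place at column 8.
Row 7: attacked by (1,7)→{1,7}; (2,9)→{4,9}; (3,1)→{1,5}; (4,3)→{3,6}; (5,8)→{6,8,10}; (6,6)→{5,6,7}; (8,10)→{9,10,11}. Safe: 2. Place at column 2.
Row 9: attacked by (1,7)→{7}; (2,9)→{2,9}; (3,1)→{1,7}; (4,3)→{3,8}; (5,8)→{4,8}; (6,6)→{3,6,9}; (7,2)→{2,4}; (8,10)→{9,10,11}. Safe: 5. Place at column 5.
Row 10: attacked by (1,7)→{7}; (2,9)→{1,9}; (3,1)→{1,8}; (4,3)→{3,9}; (5,8)→{3,8}; (6,6)→{2,6,10}; (7,2)→{2,5}; (8,10)→{8,10}; (9,5)→{4,5,6}. Safe: 11. Place at column 11.
Row 11: attacked by (1,7)→{7}; (2,9)→{9}; (3,1)→{1,9}; (4,3)→{3,10}; (5,8)→{2,8}; (6,6)→{1,6,11}; (7,2)→{2,6}; (8,10)→{7,10}; (9,5)→{3,5,7}; (10,11)→{10,11}. Safe: 4. Place at column 4.
Columns [7, 9, 1, 3, 8, 6, 2, 10, 5, 11, 4], r−c [-6, -7, 2, 1, -3, 0, 5, -2, 4, -1, 7], r+c [8, 11, 4, 7, 13, 12, 9, 18, 14, 21, 15] are all distinct, so no two queens attack.

(1,7) (2,9) (3,1) (4,3) (5,8) (6,6) (7,2) (8,10) (9,5) (10,11) (11,4)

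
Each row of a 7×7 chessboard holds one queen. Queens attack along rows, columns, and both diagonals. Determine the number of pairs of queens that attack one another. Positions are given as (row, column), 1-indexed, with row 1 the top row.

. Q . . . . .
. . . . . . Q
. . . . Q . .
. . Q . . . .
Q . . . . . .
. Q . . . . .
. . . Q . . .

3

Same column: (1,2)–(6,2) (column 2).
Same diagonal: (3,5)–(6,2) (|3−6| = |5−2| = 3); (5,1)–(6,2) (|5−6| = |1−2| = 1).
Total attacking pairs: 3.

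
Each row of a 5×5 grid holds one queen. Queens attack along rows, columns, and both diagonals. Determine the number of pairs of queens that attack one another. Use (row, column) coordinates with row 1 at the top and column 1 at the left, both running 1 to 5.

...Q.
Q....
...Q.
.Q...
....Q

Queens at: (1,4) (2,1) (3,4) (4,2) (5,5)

Same column: (1,4)–(3,4) (column 4).
Total attacking pairs: 1.

1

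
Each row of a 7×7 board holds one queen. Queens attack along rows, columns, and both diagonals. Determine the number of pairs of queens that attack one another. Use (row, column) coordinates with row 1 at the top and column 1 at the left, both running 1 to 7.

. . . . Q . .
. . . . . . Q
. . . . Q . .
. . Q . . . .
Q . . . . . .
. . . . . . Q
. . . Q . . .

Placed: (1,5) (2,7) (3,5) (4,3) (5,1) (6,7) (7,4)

Same column: (1,5)–(3,5) (column 5); (2,7)–(6,7) (column 7).
Same diagonal: (1,5)–(5,1) (|1−5| = |5−1| = 4).
Total attacking pairs: 3.

3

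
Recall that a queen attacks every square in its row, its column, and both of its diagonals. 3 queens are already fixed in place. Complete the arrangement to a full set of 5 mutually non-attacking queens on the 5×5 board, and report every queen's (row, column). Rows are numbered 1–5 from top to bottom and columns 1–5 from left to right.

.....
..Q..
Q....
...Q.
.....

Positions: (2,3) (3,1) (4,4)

(1,5) (2,3) (3,1) (4,4) (5,2)

Row 1: attacked by (2,3)→{2,3,4}; (3,1)→{1,3}; (4,4)→{1,4}. Safe: 5. Place at column 5.
Row 5: attacked by (1,5)→{1,5}; (2,3)→{3}; (3,1)→{1,3}; (4,4)→{3,4,5}. Safe: 2. Place at column 2.
Columns [5, 3, 1, 4, 2], r−c [-4, -1, 2, 0, 3], r+c [6, 5, 4, 8, 7] are all distinct, so no two queens attack.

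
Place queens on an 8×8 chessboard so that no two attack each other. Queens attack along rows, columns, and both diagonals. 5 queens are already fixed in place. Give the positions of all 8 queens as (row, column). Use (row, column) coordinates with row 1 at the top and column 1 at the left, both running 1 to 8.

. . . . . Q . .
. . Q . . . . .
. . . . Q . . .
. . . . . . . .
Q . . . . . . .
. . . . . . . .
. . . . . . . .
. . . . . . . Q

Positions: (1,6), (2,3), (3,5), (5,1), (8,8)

(1,6) (2,3) (3,5) (4,7) (5,1) (6,4) (7,2) (8,8)

Row 4: attacked by (1,6)→{3,6}; (2,3)→{1,3,5}; (3,5)→{4,5,6}; (5,1)→{1,2}; (8,8)→{4,8}. Safe: 7. Place at column 7.
Row 6: attacked by (1,6)→{1,6}; (2,3)→{3,7}; (3,5)→{2,5,8}; (4,7)→{5,7}; (5,1)→{1,2}; (8,8)→{6,8}. Safe: 4. Place at column 4.
Row 7: attacked by (1,6)→{6}; (2,3)→{3,8}; (3,5)→{1,5}; (4,7)→{4,7}; (5,1)→{1,3}; (6,4)→{3,4,5}; (8,8)→{7,8}. Safe: 2. Place at column 2.
Columns [6, 3, 5, 7, 1, 4, 2, 8], r−c [-5, -1, -2, -3, 4, 2, 5, 0], r+c [7, 5, 8, 11, 6, 10, 9, 16] are all distinct, so no two queens attack.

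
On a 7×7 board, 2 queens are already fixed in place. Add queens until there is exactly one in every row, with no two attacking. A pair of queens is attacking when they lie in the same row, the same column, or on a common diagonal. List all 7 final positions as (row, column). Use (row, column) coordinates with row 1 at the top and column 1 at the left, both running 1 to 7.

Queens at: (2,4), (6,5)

(1,6) (2,4) (3,7) (4,1) (5,3) (6,5) (7,2)

Row 1: attacked by (2,4)→{3,4,5}; (6,5)→{5}. Safe: 1, 2, 6, 7. Place at column 6.
Row 3: attacked by (1,6)→{4,6}; (2,4)→{3,4,5}; (6,5)→{2,5}. Safe: 1, 7. Place at column 7.
Row 4: attacked by (1,6)→{3,6}; (2,4)→{2,4,6}; (3,7)→{6,7}; (6,5)→{3,5,7}. Safe: 1. Place at column 1.
Row 5: attacked by (1,6)→{2,6}; (2,4)→{1,4,7}; (3,7)→{5,7}; (4,1)→{1,2}; (6,5)→{4,5,6}. Safe: 3. Place at column 3.
Row 7: attacked by (1,6)→{6}; (2,4)→{4}; (3,7)→{3,7}; (4,1)→{1,4}; (5,3)→{1,3,5}; (6,5)→{4,5,6}. Safe: 2. Place at column 2.
Columns [6, 4, 7, 1, 3, 5, 2], r−c [-5, -2, -4, 3, 2, 1, 5], r+c [7, 6, 10, 5, 8, 11, 9] are all distinct, so no two queens attack.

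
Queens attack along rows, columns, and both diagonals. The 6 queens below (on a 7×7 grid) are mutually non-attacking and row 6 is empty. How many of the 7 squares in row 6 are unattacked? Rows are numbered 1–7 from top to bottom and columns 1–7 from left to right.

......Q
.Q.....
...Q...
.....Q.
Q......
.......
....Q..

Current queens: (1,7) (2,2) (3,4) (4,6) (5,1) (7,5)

(1,7) attacks row 6 at column 7 and diagonals 2.
(2,2) attacks row 6 at column 2 and diagonals 6.
(3,4) attacks row 6 at column 4 and diagonals 1, 7.
(4,6) attacks row 6 at column 6 and diagonals 4.
(5,1) attacks row 6 at column 1 and diagonals 2.
(7,5) attacks row 6 at column 5 and diagonals 4, 6.
Attacked columns: {1, 2, 4, 5, 6, 7}. Safe: {3}.

1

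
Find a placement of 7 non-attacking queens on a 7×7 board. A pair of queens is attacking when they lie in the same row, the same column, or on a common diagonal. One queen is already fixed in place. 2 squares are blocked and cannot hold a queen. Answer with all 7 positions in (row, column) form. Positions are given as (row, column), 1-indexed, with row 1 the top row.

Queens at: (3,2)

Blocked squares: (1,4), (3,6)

Row 1: attacked by (3,2)→{2,4}. Blocked: 4. Safe: 1, 3, 5, 6, 7. Place at column 3.
Row 2: attacked by (1,3)→{2,3,4}; (3,2)→{1,2,3}. Safe: 5, 6, 7. Place at column 6.
Row 4: attacked by (1,3)→{3,6}; (2,6)→{4,6}; (3,2)→{1,2,3}. Safe: 5, 7. Place at column 5.
Row 5: attacked by (1,3)→{3,7}; (2,6)→{3,6}; (3,2)→{2,4}; (4,5)→{4,5,6}. Safe: 1. Place at column 1.
Row 6: attacked by (1,3)→{3}; (2,6)→{2,6}; (3,2)→{2,5}; (4,5)→{3,5,7}; (5,1)→{1,2}. Safe: 4. Place at column 4.
Row 7: attacked by (1,3)→{3}; (2,6)→{1,6}; (3,2)→{2,6}; (4,5)→{2,5}; (5,1)→{1,3}; (6,4)→{3,4,5}. Safe: 7. Place at column 7.
Columns [3, 6, 2, 5, 1, 4, 7], r−c [-2, -4, 1, -1, 4, 2, 0], r+c [4, 8, 5, 9, 6, 10, 14] are all distinct, so no two queens attack.

(1,3) (2,6) (3,2) (4,5) (5,1) (6,4) (7,7)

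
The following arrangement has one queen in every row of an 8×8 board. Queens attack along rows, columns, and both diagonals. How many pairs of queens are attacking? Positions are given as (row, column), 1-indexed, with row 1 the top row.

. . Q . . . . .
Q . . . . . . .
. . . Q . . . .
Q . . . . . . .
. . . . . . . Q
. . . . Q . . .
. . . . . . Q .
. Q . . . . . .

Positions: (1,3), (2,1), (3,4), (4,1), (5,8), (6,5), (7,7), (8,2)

Same column: (2,1)–(4,1) (column 1).
Same diagonal: (2,1)–(6,5) (|2−6| = |1−5| = 4).
Total attacking pairs: 2.

2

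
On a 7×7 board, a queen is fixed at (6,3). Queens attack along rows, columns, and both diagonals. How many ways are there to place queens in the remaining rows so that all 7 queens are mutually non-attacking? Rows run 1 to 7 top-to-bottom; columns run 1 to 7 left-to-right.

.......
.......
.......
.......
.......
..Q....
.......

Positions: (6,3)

Branch on row 1: col 1 → 0; col 2 → 3; col 4 → 1; col 5 → 0; col 6 → 1; col 7 → 1.
Sum: 0 + 3 + 1 + 0 + 1 + 1 = 6.

6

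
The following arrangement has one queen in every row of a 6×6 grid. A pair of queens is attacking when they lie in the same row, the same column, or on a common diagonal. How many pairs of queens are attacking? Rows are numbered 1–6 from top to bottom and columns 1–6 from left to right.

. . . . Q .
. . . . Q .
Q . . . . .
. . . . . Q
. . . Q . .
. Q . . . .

1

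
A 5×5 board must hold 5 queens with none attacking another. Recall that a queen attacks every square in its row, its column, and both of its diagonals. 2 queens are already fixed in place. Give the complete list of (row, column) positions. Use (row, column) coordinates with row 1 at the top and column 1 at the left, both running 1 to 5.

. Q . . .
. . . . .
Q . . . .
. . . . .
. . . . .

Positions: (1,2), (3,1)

Row 2: attacked by (1,2)→{1,2,3}; (3,1)→{1,2}. Safe: 4, 5. Place at column 4.
Row 4: attacked by (1,2)→{2,5}; (2,4)→{2,4}; (3,1)→{1,2}. Safe: 3. Place at column 3.
Row 5: attacked by (1,2)→{2}; (2,4)→{1,4}; (3,1)→{1,3}; (4,3)→{2,3,4}. Safe: 5. Place at column 5.
Columns [2, 4, 1, 3, 5], r−c [-1, -2, 2, 1, 0], r+c [3, 6, 4, 7, 10] are all distinct, so no two queens attack.

(1,2) (2,4) (3,1) (4,3) (5,5)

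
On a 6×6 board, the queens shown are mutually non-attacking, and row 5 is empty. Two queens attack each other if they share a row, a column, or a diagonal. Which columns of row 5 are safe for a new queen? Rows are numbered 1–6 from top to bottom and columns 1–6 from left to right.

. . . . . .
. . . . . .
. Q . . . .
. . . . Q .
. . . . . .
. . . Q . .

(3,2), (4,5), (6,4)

(3,2) attacks row 5 at column 2 and diagonals 4.
(4,5) attacks row 5 at column 5 and diagonals 4, 6.
(6,4) attacks row 5 at column 4 and diagonals 3, 5.
Attacked columns: {2, 3, 4, 5, 6}. Safe: {1}.

columns 1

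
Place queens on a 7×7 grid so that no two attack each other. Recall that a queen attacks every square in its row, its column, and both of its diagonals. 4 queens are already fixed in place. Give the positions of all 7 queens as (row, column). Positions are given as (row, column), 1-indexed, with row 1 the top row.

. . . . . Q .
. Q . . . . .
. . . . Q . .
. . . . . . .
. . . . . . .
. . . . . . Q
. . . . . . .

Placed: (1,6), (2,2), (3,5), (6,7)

(1,6) (2,2) (3,5) (4,1) (5,4) (6,7) (7,3)

Row 4: attacked by (1,6)→{3,6}; (2,2)→{2,4}; (3,5)→{4,5,6}; (6,7)→{5,7}. Safe: 1. Place at column 1.
Row 5: attacked by (1,6)→{2,6}; (2,2)→{2,5}; (3,5)→{3,5,7}; (4,1)→{1,2}; (6,7)→{6,7}. Safe: 4. Place at column 4.
Row 7: attacked by (1,6)→{6}; (2,2)→{2,7}; (3,5)→{1,5}; (4,1)→{1,4}; (5,4)→{2,4,6}; (6,7)→{6,7}. Safe: 3. Place at column 3.
Columns [6, 2, 5, 1, 4, 7, 3], r−c [-5, 0, -2, 3, 1, -1, 4], r+c [7, 4, 8, 5, 9, 13, 10] are all distinct, so no two queens attack.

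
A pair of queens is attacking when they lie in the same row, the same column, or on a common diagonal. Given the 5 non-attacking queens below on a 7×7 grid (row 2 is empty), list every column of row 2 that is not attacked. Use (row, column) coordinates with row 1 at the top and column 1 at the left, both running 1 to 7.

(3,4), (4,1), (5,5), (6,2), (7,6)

(3,4) attacks row 2 at column 4 and diagonals 3, 5.
(4,1) attacks row 2 at column 1 and diagonals 3.
(5,5) attacks row 2 at column 5 and diagonals 2.
(6,2) attacks row 2 at column 2 and diagonals 6.
(7,6) attacks row 2 at column 6 and diagonals 1.
Attacked columns: {1, 2, 3, 4, 5, 6}. Safe: {7}.

columns 7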